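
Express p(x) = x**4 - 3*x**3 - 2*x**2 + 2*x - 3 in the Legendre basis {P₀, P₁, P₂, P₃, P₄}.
(-52/15)P₀ + (1/5)P₁ + (-16/21)P₂ + (-6/5)P₃ + (8/35)P₄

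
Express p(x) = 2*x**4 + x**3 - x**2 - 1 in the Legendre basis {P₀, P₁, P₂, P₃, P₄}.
(-14/15)P₀ + (3/5)P₁ + (10/21)P₂ + (2/5)P₃ + (16/35)P₄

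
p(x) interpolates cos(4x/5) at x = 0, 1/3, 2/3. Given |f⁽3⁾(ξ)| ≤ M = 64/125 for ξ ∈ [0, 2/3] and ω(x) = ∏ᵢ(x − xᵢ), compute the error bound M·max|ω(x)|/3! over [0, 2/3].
64*sqrt(3)/91125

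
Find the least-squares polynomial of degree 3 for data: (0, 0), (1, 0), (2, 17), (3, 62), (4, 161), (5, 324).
-11/126 + (-739/756)x + (-167/126)x² + (313/108)x³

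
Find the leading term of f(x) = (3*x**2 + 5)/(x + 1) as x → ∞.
3*x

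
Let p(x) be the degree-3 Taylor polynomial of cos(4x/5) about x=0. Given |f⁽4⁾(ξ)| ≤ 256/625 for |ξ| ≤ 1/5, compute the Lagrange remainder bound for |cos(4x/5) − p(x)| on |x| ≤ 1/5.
32/1171875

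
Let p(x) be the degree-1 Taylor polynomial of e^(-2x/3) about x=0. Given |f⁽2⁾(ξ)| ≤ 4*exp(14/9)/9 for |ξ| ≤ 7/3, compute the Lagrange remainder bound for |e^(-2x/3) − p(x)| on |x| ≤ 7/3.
98*exp(14/9)/81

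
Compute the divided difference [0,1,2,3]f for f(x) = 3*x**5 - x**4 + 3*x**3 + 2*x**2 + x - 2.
72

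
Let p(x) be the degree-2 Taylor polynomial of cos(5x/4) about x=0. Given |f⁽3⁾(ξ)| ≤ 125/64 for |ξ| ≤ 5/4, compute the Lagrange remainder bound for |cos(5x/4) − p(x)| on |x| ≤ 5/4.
15625/24576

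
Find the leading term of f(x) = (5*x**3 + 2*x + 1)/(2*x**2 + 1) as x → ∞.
5*x/2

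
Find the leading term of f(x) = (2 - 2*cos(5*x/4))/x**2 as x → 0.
25/16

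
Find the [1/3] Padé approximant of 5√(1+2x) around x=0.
(35*x/4 + 5)/(x**3/8 - x**2/4 + 3*x/4 + 1)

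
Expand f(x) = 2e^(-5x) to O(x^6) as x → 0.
2 - 10*x + 25*x**2 - 125*x**3/3 + 625*x**4/12 - 625*x**5/12 + O(x**6)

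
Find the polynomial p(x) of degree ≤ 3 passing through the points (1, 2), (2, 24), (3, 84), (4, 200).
3*x**3 + x**2 - 2*x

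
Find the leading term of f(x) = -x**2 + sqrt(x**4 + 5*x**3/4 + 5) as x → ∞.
5*x/8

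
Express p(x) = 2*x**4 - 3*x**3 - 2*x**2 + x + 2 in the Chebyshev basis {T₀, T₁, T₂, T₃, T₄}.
(7/4)T₀ + (-5/4)T₁ + (-3/4)T₃ + (1/4)T₄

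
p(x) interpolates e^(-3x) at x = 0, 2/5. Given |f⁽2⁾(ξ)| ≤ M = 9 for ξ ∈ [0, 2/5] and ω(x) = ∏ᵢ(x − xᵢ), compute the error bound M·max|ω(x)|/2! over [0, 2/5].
9/50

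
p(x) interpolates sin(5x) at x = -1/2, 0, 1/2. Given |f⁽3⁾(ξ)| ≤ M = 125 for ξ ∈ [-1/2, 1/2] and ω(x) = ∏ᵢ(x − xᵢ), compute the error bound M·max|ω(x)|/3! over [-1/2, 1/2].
125*sqrt(3)/216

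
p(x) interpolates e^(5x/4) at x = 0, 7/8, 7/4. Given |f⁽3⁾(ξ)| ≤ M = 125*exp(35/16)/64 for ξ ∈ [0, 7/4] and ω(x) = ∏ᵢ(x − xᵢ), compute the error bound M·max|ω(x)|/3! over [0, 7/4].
42875*sqrt(3)*exp(35/16)/884736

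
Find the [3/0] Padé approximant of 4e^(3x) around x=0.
18*x**3 + 18*x**2 + 12*x + 4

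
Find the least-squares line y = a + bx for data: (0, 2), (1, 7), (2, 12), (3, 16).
a = 11/5, b = 47/10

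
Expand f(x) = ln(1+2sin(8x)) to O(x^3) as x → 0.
16*x - 128*x**2 + O(x**3)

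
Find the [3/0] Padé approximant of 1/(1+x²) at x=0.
1 - x**2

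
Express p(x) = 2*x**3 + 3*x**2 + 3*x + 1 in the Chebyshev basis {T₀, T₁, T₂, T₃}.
(5/2)T₀ + (9/2)T₁ + (3/2)T₂ + (1/2)T₃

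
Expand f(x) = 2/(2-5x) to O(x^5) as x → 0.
1 + 5*x/2 + 25*x**2/4 + 125*x**3/8 + 625*x**4/16 + O(x**5)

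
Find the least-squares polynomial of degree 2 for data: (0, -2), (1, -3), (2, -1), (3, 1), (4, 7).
-2 + (-9/5)x + x²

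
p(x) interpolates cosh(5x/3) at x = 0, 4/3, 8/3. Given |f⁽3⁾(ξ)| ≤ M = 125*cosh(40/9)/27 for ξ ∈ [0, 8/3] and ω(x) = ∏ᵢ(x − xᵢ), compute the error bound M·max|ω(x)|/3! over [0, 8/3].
8000*sqrt(3)*cosh(40/9)/19683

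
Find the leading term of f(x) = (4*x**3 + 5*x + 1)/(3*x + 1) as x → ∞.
4*x**2/3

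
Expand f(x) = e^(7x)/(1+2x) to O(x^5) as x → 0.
1 + 5*x + 29*x**2/2 + 169*x**3/6 + 1049*x**4/24 + O(x**5)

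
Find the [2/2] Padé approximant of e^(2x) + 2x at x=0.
(5*x**2/3 + 4*x + 1)/(1 - x**2/3)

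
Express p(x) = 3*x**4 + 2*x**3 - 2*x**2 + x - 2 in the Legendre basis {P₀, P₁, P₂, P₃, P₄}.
(-31/15)P₀ + (11/5)P₁ + (8/21)P₂ + (4/5)P₃ + (24/35)P₄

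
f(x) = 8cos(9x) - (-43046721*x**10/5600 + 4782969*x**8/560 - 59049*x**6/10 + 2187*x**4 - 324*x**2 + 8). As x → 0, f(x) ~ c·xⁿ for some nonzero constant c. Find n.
12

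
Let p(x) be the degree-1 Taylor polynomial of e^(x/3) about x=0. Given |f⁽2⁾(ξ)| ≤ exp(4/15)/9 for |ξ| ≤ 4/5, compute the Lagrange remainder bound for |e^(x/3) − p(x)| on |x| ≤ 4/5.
8*exp(4/15)/225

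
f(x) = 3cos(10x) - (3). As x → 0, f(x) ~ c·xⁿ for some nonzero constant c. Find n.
2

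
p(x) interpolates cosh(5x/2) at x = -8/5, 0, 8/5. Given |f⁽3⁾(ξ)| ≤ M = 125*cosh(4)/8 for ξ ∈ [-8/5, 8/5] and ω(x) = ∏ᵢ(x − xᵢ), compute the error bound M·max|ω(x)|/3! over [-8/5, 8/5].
64*sqrt(3)*cosh(4)/27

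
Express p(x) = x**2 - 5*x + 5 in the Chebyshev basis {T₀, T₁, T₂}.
(11/2)T₀ + (-5)T₁ + (1/2)T₂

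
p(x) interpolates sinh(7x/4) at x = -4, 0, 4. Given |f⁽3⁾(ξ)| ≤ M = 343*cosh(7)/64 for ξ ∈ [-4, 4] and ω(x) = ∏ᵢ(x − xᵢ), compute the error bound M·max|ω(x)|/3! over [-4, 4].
343*sqrt(3)*cosh(7)/27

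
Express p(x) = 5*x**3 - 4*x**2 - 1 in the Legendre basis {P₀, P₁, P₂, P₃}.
(-7/3)P₀ + (3)P₁ + (-8/3)P₂ + (2)P₃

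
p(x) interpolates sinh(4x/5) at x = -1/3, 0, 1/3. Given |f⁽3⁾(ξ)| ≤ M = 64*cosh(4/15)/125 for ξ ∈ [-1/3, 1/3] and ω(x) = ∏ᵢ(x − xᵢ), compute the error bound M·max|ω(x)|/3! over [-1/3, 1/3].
64*sqrt(3)*cosh(4/15)/91125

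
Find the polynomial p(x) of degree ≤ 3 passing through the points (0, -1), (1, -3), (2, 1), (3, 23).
2*x**3 - 3*x**2 - x - 1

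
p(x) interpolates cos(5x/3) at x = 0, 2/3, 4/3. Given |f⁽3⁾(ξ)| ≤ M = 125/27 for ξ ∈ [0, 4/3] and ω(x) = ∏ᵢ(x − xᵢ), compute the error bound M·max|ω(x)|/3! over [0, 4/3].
1000*sqrt(3)/19683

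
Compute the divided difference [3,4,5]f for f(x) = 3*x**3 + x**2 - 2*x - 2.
37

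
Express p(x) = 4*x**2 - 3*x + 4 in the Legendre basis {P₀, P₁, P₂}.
(16/3)P₀ + (-3)P₁ + (8/3)P₂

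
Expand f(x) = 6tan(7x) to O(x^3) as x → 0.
42*x + O(x**3)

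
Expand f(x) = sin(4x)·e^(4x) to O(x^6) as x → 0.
4*x + 16*x**2 + 64*x**3/3 - 512*x**5/15 + O(x**6)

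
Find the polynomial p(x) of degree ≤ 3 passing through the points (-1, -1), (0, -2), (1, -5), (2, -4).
x**3 - x**2 - 3*x - 2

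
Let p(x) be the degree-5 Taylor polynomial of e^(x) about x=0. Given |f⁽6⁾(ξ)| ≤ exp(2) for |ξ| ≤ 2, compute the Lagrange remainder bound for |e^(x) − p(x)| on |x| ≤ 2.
4*exp(2)/45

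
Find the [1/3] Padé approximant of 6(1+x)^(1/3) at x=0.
(5*x + 6)/(x**3/81 - x**2/18 + x/2 + 1)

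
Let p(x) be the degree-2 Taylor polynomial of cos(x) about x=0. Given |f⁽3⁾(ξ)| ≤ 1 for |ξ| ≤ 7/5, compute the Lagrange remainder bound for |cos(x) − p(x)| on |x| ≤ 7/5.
343/750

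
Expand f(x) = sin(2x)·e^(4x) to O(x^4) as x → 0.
2*x + 8*x**2 + 44*x**3/3 + O(x**4)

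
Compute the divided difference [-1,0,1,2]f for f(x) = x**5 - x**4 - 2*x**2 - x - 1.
3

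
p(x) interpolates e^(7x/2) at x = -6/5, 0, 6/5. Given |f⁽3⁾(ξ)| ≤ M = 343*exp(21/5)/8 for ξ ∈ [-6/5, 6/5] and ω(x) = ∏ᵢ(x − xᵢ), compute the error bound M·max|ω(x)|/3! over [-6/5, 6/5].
343*sqrt(3)*exp(21/5)/125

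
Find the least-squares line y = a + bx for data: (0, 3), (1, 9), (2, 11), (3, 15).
a = 19/5, b = 19/5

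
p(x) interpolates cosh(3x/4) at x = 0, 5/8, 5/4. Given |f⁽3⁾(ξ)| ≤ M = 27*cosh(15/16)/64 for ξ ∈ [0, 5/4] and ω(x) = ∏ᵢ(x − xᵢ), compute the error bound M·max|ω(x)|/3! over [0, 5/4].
125*sqrt(3)*cosh(15/16)/32768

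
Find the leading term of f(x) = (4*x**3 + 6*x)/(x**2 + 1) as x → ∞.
4*x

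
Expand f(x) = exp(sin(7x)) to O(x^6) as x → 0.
1 + 7*x + 49*x**2/2 - 2401*x**4/8 - 16807*x**5/15 + O(x**6)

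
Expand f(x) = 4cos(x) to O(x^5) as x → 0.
4 - 2*x**2 + x**4/6 + O(x**5)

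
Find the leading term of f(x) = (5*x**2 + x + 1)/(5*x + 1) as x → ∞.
x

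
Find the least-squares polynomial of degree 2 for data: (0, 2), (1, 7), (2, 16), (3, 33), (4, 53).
71/35 + (68/35)x + (19/7)x²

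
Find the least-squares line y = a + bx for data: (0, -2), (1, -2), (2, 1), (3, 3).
a = -27/10, b = 9/5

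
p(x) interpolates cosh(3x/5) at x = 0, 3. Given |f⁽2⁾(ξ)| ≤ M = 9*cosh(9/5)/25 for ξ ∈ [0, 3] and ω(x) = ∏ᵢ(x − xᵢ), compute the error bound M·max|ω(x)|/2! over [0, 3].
81*cosh(9/5)/200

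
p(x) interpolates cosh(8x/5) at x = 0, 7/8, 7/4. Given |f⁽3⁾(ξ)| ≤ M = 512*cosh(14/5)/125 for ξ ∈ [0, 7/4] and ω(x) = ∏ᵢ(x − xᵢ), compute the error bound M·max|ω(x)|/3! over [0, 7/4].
343*sqrt(3)*cosh(14/5)/3375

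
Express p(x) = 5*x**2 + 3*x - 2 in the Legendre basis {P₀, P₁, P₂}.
(-1/3)P₀ + (3)P₁ + (10/3)P₂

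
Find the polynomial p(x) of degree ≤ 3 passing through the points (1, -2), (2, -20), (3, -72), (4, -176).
-3*x**3 + x**2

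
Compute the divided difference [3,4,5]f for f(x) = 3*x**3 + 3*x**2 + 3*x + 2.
39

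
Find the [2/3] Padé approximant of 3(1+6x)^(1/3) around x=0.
(42*x**2 + 24*x + 3)/(-4*x**3/3 + 6*x**2 + 6*x + 1)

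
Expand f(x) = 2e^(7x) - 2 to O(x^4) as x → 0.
14*x + 49*x**2 + 343*x**3/3 + O(x**4)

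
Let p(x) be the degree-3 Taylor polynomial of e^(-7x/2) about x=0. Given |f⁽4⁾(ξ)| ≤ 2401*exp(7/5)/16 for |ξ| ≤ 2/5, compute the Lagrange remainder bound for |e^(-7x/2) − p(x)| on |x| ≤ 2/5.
2401*exp(7/5)/15000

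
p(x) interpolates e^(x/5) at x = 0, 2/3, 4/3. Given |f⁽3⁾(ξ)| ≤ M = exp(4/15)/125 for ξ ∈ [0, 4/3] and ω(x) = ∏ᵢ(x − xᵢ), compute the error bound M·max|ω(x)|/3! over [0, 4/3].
8*sqrt(3)*exp(4/15)/91125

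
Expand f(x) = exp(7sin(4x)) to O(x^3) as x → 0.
1 + 28*x + 392*x**2 + O(x**3)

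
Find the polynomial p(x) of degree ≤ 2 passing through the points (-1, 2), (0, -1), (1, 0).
2*x**2 - x - 1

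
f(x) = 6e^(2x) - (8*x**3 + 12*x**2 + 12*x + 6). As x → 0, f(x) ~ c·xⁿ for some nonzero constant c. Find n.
4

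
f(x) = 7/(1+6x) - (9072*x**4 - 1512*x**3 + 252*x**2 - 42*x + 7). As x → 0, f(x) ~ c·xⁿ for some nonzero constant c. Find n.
5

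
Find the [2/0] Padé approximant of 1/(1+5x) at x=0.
25*x**2 - 5*x + 1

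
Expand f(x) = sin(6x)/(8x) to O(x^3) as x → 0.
3/4 - 9*x**2/2 + O(x**3)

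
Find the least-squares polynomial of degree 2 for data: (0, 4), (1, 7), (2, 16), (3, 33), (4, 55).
139/35 + (-12/35)x + (23/7)x²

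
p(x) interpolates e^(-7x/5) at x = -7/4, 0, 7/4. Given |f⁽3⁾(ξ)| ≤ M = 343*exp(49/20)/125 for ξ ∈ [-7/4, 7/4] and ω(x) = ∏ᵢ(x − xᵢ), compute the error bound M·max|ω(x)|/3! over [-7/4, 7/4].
117649*sqrt(3)*exp(49/20)/216000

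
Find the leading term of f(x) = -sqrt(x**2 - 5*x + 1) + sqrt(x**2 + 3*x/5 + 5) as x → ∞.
14/5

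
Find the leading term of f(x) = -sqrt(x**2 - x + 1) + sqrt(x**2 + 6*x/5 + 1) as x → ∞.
11/10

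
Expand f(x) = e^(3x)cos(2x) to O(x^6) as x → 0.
1 + 3*x + 5*x**2/2 - 3*x**3/2 - 119*x**4/24 - 199*x**5/40 + O(x**6)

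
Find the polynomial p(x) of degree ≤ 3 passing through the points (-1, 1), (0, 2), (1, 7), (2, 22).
x**3 + 2*x**2 + 2*x + 2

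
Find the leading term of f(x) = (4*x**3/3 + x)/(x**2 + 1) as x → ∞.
4*x/3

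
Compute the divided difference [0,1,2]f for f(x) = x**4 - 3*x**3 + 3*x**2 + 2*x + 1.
1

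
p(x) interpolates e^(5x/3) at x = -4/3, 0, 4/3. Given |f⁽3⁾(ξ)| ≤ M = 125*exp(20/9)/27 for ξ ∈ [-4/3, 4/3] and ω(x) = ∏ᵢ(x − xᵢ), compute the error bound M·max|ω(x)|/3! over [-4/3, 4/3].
8000*sqrt(3)*exp(20/9)/19683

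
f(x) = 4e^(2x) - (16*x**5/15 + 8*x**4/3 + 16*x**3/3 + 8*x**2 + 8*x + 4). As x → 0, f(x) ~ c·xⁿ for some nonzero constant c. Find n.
6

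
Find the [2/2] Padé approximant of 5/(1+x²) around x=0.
5/(x**2 + 1)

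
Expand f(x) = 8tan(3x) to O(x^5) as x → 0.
24*x + 72*x**3 + O(x**5)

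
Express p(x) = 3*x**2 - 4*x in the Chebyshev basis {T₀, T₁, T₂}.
(3/2)T₀ + (-4)T₁ + (3/2)T₂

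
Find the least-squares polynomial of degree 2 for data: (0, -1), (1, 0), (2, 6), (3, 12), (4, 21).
-46/35 + (36/35)x + (8/7)x²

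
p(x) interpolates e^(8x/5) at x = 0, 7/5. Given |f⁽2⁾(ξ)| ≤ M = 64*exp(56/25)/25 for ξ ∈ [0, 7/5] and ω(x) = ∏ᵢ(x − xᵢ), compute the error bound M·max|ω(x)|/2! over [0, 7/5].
392*exp(56/25)/625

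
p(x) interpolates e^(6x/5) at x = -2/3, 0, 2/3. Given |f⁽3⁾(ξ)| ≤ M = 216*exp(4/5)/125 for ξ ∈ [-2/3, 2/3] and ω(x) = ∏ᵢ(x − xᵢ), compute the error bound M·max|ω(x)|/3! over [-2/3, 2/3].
64*sqrt(3)*exp(4/5)/3375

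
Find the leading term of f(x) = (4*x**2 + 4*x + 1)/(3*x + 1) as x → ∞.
4*x/3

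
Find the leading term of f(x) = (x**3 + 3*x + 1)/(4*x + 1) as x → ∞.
x**2/4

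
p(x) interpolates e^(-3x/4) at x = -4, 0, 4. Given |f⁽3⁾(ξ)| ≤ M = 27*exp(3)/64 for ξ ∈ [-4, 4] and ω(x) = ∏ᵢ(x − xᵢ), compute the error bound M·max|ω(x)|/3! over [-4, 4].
sqrt(3)*exp(3)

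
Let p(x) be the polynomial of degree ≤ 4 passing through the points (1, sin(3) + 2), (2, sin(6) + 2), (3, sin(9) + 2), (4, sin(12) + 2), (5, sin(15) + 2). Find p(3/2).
35*sin(6)/32 - 35*sin(9)/64 + 7*sin(12)/32 - 5*sin(15)/128 + 35*sin(3)/128 + 2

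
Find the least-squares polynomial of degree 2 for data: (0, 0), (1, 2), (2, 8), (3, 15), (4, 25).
-6/35 + (101/70)x + (17/14)x²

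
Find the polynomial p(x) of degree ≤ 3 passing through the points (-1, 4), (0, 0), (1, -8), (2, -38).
-3*x**3 - 2*x**2 - 3*x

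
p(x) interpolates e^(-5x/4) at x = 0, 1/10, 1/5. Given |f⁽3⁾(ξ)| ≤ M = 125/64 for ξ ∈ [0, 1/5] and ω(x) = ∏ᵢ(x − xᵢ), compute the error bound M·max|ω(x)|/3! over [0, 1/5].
sqrt(3)/13824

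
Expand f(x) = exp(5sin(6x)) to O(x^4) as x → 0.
1 + 30*x + 450*x**2 + 4320*x**3 + O(x**4)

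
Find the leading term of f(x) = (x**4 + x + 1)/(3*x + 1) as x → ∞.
x**3/3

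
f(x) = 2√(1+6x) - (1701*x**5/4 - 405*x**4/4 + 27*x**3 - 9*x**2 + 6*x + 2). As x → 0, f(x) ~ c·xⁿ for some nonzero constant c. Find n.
6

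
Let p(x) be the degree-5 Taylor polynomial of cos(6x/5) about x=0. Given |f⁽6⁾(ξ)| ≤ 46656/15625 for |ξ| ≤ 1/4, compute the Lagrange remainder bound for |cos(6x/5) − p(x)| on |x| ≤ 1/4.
81/80000000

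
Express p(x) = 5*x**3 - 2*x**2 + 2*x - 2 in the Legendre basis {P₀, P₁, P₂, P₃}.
(-8/3)P₀ + (5)P₁ + (-4/3)P₂ + (2)P₃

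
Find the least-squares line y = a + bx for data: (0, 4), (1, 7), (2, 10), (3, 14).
a = 19/5, b = 33/10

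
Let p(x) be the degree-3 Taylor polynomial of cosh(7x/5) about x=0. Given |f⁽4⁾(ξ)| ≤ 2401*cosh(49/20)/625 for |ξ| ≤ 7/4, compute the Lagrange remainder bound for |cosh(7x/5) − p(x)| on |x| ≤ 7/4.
5764801*cosh(49/20)/3840000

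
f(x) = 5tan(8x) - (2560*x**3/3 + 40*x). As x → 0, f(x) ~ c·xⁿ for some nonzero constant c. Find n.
5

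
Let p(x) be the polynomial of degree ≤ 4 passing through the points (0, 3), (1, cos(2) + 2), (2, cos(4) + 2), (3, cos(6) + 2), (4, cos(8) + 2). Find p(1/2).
35*cos(2)/32 - 5*cos(8)/128 + 7*cos(6)/32 - 35*cos(4)/64 + 291/128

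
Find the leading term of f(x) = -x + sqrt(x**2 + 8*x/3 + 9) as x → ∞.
4/3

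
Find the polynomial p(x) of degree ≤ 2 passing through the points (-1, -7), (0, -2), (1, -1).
-2*x**2 + 3*x - 2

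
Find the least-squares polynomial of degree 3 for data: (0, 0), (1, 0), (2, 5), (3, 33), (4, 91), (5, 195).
19/126 + (-25/108)x + (-661/252)x² + (113/54)x³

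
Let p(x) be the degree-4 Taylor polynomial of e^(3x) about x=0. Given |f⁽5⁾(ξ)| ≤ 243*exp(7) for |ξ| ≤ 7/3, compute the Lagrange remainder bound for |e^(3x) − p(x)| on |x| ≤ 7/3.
16807*exp(7)/120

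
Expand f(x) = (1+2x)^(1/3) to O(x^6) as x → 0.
1 + 2*x/3 - 4*x**2/9 + 40*x**3/81 - 160*x**4/243 + 704*x**5/729 + O(x**6)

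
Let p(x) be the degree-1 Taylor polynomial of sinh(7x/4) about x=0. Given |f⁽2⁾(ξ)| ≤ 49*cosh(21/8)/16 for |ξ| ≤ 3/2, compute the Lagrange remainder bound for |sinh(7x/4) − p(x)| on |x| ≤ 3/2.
441*cosh(21/8)/128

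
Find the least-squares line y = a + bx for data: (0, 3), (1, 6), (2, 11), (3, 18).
a = 2, b = 5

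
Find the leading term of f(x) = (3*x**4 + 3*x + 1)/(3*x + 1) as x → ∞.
x**3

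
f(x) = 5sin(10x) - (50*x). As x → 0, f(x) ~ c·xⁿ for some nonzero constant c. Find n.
3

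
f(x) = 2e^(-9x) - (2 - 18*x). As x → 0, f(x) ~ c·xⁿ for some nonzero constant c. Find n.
2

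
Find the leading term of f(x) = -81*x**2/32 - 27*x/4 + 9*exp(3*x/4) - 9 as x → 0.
81*x**3/128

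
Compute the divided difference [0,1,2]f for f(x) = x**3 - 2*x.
3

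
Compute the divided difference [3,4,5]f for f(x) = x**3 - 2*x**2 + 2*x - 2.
10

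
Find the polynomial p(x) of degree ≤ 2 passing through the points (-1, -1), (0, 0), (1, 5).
2*x**2 + 3*x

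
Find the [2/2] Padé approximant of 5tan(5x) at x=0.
25*x/(1 - 25*x**2/3)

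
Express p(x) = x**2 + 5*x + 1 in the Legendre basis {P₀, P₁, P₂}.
(4/3)P₀ + (5)P₁ + (2/3)P₂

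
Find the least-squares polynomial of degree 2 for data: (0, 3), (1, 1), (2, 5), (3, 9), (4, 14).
12/5 - x + x²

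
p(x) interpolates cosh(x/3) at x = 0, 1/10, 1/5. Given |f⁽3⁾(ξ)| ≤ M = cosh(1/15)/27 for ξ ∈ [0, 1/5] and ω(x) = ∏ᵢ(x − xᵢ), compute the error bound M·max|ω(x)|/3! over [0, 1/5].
sqrt(3)*cosh(1/15)/729000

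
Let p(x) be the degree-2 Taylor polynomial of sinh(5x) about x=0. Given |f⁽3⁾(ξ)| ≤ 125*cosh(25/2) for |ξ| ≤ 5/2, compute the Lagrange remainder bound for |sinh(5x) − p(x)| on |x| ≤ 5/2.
15625*cosh(25/2)/48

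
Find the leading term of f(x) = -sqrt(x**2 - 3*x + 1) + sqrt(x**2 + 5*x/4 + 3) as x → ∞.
17/8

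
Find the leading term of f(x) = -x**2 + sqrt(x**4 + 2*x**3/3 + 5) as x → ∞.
x/3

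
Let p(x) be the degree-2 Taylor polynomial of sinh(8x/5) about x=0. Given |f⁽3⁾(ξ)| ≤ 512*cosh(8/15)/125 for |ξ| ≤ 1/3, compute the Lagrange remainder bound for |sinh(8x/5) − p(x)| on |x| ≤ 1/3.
256*cosh(8/15)/10125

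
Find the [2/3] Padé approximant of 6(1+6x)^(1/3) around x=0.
(84*x**2 + 48*x + 6)/(-4*x**3/3 + 6*x**2 + 6*x + 1)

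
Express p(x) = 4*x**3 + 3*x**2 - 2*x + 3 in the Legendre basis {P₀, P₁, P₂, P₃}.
(4)P₀ + (2/5)P₁ + (2)P₂ + (8/5)P₃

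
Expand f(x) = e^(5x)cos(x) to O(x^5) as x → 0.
1 + 5*x + 12*x**2 + 55*x**3/3 + 119*x**4/6 + O(x**5)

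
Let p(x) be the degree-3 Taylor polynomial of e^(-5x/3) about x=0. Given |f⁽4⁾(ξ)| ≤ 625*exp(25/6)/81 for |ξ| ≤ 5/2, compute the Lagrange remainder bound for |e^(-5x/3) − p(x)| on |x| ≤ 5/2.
390625*exp(25/6)/31104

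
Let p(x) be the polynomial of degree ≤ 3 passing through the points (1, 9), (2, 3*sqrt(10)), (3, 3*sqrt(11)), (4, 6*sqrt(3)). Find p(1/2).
-105*sqrt(10)/16 - 15*sqrt(3)/8 + 63*sqrt(11)/16 + 315/16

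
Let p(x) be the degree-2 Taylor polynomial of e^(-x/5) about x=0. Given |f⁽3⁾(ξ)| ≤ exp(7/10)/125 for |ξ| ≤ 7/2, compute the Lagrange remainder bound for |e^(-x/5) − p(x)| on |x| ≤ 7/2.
343*exp(7/10)/6000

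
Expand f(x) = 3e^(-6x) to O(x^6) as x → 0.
3 - 18*x + 54*x**2 - 108*x**3 + 162*x**4 - 972*x**5/5 + O(x**6)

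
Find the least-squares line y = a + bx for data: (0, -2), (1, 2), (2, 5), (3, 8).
a = -17/10, b = 33/10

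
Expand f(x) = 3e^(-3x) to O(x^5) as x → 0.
3 - 9*x + 27*x**2/2 - 27*x**3/2 + 81*x**4/8 + O(x**5)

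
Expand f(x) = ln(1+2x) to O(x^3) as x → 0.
2*x - 2*x**2 + O(x**3)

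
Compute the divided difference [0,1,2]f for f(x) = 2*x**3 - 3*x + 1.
6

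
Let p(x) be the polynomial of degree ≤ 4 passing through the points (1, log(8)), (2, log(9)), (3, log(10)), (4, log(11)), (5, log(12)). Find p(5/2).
log(11**(27/32)*4895322707096094018983952384**(3/128)*5**(45/64)/11)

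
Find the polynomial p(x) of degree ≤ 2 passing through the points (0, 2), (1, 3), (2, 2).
-x**2 + 2*x + 2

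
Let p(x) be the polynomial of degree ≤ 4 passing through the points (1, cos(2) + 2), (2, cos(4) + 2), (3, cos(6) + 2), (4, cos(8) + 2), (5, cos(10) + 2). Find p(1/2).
315*cos(2)/128 + 35*cos(10)/128 - 45*cos(8)/32 + 2 - 105*cos(4)/32 + 189*cos(6)/64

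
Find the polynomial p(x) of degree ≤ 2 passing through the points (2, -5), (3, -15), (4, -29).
3 - 2*x**2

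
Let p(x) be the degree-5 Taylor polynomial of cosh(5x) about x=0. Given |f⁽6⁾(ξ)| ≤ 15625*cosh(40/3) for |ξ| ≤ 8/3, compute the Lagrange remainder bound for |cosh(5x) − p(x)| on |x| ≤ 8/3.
51200000*cosh(40/3)/6561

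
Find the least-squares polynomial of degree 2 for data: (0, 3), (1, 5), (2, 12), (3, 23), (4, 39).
104/35 + (-1/7)x + (16/7)x²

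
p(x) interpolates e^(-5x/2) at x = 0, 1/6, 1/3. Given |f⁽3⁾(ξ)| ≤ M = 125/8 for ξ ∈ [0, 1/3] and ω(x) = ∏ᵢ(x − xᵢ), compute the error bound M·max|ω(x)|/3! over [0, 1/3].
125*sqrt(3)/46656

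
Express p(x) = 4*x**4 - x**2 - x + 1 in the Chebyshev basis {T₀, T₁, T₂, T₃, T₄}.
(2)T₀ - T₁ + (3/2)T₂ + (1/2)T₄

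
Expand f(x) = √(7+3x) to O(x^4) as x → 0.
sqrt(7) + 3*sqrt(7)*x/14 - 9*sqrt(7)*x**2/392 + 27*sqrt(7)*x**3/5488 + O(x**4)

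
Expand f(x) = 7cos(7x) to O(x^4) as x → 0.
7 - 343*x**2/2 + O(x**4)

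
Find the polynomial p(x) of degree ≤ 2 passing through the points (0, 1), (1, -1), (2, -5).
-x**2 - x + 1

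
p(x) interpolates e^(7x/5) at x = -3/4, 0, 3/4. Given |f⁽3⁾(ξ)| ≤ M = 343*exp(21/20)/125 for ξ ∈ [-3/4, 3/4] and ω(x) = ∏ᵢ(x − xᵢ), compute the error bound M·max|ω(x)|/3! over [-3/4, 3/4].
343*sqrt(3)*exp(21/20)/8000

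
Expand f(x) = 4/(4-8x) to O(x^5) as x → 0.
1 + 2*x + 4*x**2 + 8*x**3 + 16*x**4 + O(x**5)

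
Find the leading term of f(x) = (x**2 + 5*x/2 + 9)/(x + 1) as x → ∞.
x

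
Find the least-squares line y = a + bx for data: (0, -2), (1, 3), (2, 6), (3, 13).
a = -11/5, b = 24/5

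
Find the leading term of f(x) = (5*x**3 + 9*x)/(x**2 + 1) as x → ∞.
5*x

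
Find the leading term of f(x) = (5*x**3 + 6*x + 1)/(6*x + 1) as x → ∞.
5*x**2/6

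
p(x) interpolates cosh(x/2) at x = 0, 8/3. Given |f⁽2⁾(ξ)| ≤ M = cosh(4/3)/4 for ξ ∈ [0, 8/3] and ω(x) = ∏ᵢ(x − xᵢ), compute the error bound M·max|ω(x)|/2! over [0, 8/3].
2*cosh(4/3)/9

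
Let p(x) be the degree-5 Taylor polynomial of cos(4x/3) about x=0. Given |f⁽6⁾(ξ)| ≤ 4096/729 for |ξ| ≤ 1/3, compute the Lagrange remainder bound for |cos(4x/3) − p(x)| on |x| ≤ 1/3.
256/23914845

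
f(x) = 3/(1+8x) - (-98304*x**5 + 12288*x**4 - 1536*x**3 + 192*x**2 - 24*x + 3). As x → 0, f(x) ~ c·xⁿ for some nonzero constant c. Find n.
6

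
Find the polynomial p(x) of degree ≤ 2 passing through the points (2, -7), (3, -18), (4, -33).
-2*x**2 - x + 3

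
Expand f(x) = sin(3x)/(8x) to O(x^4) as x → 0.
3/8 - 9*x**2/16 + O(x**4)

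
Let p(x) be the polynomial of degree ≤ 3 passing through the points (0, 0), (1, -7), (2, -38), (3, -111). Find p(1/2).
-13/8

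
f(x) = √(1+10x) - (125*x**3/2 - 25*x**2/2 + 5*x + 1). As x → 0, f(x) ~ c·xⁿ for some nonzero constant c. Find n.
4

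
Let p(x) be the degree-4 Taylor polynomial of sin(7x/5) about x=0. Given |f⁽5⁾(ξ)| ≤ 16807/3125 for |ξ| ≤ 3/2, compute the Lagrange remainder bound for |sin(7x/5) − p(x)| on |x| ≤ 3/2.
1361367/4000000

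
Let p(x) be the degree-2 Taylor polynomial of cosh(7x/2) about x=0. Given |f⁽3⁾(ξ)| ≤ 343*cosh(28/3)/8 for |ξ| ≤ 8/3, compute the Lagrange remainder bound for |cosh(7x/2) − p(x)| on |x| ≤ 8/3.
10976*cosh(28/3)/81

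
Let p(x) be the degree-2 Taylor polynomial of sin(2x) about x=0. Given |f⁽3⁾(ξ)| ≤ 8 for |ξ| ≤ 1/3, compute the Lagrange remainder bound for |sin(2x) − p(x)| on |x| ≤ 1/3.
4/81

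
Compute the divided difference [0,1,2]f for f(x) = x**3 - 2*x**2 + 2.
1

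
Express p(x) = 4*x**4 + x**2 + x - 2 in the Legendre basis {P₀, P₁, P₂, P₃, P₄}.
(-13/15)P₀ + P₁ + (62/21)P₂ + (32/35)P₄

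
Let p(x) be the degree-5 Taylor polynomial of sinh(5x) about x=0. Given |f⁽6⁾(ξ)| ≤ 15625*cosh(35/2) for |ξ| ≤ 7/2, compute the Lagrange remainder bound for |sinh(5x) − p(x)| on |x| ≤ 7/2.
367653125*cosh(35/2)/9216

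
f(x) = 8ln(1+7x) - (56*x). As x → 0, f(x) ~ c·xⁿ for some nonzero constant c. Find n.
2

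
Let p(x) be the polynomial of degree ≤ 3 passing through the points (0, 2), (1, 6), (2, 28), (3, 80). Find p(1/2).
5/2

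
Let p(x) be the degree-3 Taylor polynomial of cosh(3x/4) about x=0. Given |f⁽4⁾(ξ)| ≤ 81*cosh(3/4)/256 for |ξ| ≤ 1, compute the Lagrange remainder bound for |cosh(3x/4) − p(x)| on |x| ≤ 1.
27*cosh(3/4)/2048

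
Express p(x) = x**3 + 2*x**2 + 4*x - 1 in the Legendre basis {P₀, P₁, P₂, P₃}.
(-1/3)P₀ + (23/5)P₁ + (4/3)P₂ + (2/5)P₃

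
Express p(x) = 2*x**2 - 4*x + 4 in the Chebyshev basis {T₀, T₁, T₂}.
(5)T₀ + (-4)T₁ + T₂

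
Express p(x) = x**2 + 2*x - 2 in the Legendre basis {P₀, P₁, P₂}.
(-5/3)P₀ + (2)P₁ + (2/3)P₂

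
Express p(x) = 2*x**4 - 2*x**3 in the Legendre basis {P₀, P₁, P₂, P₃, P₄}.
(2/5)P₀ + (-6/5)P₁ + (8/7)P₂ + (-4/5)P₃ + (16/35)P₄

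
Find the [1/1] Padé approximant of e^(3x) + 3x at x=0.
(21*x/4 + 1)/(1 - 3*x/4)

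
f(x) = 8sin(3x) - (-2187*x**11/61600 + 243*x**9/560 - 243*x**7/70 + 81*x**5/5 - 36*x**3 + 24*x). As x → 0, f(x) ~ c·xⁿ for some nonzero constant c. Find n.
13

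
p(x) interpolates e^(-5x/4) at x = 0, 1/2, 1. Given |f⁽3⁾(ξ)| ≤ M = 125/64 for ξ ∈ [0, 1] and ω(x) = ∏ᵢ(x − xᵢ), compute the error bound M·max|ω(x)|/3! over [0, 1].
125*sqrt(3)/13824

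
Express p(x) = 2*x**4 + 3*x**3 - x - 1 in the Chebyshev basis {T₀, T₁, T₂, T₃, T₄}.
(-1/4)T₀ + (5/4)T₁ + T₂ + (3/4)T₃ + (1/4)T₄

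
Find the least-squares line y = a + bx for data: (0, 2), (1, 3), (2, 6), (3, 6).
a = 2, b = 3/2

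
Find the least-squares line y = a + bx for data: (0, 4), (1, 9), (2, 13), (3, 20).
a = 37/10, b = 26/5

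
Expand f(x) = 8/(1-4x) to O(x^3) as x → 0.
8 + 32*x + 128*x**2 + O(x**3)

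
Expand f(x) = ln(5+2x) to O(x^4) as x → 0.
log(5) + 2*x/5 - 2*x**2/25 + 8*x**3/375 + O(x**4)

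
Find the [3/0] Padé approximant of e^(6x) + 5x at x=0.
36*x**3 + 18*x**2 + 11*x + 1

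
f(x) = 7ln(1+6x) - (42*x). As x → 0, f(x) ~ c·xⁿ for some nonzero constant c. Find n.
2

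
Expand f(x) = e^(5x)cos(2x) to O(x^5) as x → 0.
1 + 5*x + 21*x**2/2 + 65*x**3/6 + 41*x**4/24 + O(x**5)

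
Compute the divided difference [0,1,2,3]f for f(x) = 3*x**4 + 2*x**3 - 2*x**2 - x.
20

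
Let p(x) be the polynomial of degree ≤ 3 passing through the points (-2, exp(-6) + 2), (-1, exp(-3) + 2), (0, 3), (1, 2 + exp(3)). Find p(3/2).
(-5 + 21*exp(3) + (-3 + 35*exp(3))*exp(6))*exp(-6)/16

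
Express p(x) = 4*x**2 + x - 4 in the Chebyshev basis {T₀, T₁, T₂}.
(-2)T₀ + T₁ + (2)T₂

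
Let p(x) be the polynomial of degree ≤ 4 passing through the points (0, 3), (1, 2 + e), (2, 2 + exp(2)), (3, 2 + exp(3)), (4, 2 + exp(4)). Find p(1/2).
-35*exp(2)/64 - 5*exp(4)/128 + 291/128 + 35*e/32 + 7*exp(3)/32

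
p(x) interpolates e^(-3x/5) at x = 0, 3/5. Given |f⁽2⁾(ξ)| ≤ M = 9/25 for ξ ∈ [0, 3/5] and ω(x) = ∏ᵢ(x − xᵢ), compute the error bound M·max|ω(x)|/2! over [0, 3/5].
81/5000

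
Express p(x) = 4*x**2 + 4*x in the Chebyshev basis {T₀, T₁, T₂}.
(2)T₀ + (4)T₁ + (2)T₂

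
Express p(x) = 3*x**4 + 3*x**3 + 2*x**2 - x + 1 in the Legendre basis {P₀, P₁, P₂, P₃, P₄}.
(34/15)P₀ + (4/5)P₁ + (64/21)P₂ + (6/5)P₃ + (24/35)P₄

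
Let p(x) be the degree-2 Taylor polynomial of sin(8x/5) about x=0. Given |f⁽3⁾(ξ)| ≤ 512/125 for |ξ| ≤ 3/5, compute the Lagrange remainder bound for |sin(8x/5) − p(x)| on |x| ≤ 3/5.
2304/15625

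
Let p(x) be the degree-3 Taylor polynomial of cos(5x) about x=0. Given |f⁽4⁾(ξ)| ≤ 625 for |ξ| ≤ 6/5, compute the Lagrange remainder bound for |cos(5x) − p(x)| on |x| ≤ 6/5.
54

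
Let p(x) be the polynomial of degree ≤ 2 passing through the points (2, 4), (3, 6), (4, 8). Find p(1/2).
1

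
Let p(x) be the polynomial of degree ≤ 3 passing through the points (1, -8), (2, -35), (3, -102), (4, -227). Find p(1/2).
-31/8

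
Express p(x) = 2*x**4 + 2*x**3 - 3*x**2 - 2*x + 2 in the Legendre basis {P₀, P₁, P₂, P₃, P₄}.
(7/5)P₀ + (-4/5)P₁ + (-6/7)P₂ + (4/5)P₃ + (16/35)P₄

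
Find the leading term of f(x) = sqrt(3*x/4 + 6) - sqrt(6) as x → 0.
sqrt(6)*x/16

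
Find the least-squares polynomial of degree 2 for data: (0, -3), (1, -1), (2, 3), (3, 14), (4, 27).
-20/7 + (-11/14)x + (29/14)x²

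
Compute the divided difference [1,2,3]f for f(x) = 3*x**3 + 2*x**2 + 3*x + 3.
20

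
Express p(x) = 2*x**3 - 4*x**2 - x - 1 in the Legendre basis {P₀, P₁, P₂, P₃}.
(-7/3)P₀ + (1/5)P₁ + (-8/3)P₂ + (4/5)P₃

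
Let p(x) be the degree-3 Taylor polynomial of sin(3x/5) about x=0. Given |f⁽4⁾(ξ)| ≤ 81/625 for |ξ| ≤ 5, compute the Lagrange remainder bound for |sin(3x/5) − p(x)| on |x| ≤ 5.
27/8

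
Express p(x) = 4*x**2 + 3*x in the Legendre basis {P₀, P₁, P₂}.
(4/3)P₀ + (3)P₁ + (8/3)P₂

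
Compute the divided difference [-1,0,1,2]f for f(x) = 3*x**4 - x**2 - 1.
6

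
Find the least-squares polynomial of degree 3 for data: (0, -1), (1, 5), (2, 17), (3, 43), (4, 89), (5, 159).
-6/7 + (53/14)x + (9/14)x² + x³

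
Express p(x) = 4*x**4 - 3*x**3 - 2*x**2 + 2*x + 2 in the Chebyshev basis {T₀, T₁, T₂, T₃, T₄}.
(5/2)T₀ + (-1/4)T₁ + T₂ + (-3/4)T₃ + (1/2)T₄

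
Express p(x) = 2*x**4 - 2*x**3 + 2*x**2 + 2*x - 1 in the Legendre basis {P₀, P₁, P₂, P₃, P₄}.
(1/15)P₀ + (4/5)P₁ + (52/21)P₂ + (-4/5)P₃ + (16/35)P₄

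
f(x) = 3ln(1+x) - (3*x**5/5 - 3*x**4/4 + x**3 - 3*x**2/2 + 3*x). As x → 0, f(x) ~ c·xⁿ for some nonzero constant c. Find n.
6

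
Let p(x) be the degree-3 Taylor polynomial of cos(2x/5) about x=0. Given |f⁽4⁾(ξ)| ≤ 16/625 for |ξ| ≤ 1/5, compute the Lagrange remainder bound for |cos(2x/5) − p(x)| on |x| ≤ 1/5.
2/1171875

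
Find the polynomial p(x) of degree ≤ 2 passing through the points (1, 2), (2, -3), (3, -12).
-2*x**2 + x + 3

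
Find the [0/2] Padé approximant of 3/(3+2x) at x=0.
1/(2*x/3 + 1)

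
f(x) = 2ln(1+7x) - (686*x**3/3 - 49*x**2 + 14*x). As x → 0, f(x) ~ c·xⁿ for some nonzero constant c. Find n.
4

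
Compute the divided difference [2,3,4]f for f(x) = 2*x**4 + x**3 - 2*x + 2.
119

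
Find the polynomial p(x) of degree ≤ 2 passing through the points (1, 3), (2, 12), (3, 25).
2*x**2 + 3*x - 2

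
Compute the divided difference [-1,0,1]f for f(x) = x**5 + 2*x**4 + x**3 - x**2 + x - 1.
1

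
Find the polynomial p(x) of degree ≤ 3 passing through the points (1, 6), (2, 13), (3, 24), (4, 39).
2*x**2 + x + 3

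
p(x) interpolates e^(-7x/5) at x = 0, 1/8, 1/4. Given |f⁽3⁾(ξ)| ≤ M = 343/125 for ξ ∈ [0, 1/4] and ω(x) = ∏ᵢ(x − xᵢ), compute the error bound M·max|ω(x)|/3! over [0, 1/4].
343*sqrt(3)/1728000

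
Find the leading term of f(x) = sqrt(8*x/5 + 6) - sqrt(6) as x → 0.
2*sqrt(6)*x/15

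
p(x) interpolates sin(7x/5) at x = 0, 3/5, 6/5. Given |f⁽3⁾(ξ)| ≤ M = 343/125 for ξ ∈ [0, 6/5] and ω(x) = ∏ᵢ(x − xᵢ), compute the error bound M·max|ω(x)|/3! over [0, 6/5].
343*sqrt(3)/15625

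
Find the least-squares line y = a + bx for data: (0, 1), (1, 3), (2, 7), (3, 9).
a = 4/5, b = 14/5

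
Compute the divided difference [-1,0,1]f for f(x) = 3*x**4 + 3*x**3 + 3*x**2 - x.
6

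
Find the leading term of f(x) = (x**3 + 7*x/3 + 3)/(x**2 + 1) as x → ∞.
x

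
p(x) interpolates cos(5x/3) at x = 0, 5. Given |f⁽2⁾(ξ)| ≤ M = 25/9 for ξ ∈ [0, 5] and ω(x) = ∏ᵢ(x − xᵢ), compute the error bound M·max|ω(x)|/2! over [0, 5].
625/72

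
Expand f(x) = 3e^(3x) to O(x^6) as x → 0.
3 + 9*x + 27*x**2/2 + 27*x**3/2 + 81*x**4/8 + 243*x**5/40 + O(x**6)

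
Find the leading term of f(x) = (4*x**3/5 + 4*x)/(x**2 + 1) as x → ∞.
4*x/5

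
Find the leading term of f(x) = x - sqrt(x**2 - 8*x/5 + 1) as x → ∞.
4/5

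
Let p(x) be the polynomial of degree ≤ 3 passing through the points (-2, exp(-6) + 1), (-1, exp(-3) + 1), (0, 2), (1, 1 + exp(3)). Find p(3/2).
(-5 + 21*exp(3) + (-19 + 35*exp(3))*exp(6))*exp(-6)/16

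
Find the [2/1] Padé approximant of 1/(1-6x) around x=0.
1/(1 - 6*x)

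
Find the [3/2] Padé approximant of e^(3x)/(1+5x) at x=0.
(7767*x**3/6310 + 29097*x**2/12620 + 7164*x/3155 + 1)/(-46101*x**2/12620 + 13474*x/3155 + 1)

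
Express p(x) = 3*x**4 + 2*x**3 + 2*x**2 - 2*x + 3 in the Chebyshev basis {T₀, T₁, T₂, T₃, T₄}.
(41/8)T₀ + (-1/2)T₁ + (5/2)T₂ + (1/2)T₃ + (3/8)T₄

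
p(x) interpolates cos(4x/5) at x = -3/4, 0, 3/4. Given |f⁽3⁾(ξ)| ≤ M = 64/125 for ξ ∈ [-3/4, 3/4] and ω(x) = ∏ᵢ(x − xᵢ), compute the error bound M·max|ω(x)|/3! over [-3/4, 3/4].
sqrt(3)/125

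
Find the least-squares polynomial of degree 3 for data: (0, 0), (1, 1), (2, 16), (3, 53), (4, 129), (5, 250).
-1/126 + (-1121/756)x + (193/252)x² + (103/54)x³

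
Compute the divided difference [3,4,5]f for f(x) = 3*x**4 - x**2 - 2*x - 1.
290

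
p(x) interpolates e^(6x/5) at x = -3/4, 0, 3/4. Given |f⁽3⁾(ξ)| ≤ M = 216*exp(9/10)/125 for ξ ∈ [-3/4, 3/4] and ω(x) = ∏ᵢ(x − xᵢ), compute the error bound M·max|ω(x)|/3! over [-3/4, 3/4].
27*sqrt(3)*exp(9/10)/1000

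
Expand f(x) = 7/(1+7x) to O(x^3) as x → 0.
7 - 49*x + 343*x**2 + O(x**3)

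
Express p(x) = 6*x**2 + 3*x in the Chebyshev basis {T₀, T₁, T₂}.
(3)T₀ + (3)T₁ + (3)T₂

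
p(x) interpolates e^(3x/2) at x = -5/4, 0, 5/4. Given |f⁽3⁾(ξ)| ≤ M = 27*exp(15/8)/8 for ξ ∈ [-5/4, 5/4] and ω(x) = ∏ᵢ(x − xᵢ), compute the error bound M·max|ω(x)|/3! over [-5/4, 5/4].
125*sqrt(3)*exp(15/8)/512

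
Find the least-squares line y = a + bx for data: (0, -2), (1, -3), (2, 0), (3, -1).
a = -12/5, b = 3/5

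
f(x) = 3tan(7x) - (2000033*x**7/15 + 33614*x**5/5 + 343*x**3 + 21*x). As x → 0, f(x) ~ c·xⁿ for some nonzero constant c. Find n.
9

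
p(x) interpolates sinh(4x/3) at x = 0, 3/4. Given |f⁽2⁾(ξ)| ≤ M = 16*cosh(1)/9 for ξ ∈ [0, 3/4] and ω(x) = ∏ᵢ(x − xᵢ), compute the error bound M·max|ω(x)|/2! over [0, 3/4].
cosh(1)/8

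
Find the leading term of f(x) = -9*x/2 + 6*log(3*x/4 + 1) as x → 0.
-27*x**2/16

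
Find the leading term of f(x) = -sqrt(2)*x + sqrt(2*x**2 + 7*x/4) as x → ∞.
7*sqrt(2)/16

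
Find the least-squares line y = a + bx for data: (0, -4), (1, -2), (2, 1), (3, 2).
a = -39/10, b = 21/10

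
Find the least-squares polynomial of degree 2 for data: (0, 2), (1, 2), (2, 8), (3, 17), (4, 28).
11/7 + (-31/70)x + (25/14)x²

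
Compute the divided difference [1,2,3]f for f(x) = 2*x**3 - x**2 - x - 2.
11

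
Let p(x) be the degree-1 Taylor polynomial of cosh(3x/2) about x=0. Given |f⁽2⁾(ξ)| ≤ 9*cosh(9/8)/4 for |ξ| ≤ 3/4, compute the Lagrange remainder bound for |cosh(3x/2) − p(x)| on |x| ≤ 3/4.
81*cosh(9/8)/128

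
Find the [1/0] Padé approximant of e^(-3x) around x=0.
1 - 3*x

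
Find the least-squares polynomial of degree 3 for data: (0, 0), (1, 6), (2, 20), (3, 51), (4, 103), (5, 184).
1/14 + (275/84)x + (9/7)x² + (13/12)x³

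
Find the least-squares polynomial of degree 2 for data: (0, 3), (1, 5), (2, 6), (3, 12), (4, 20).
24/7 + (-53/70)x + (17/14)x²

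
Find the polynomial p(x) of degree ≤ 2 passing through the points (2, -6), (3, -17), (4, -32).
-2*x**2 - x + 4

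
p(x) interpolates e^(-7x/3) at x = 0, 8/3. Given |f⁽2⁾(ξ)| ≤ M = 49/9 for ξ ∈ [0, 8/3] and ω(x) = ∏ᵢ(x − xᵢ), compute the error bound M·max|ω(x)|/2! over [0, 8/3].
392/81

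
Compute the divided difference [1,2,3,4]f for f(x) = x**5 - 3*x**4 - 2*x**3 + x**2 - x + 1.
33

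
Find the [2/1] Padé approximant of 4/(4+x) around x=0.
1/(x/4 + 1)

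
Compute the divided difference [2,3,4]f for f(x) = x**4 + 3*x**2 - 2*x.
58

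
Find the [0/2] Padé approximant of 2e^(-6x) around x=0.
2/(18*x**2 + 6*x + 1)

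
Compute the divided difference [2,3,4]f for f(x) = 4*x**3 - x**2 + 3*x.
35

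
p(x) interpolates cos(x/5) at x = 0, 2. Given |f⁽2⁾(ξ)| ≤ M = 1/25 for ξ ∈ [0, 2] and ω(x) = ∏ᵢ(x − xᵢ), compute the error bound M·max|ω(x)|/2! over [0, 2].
1/50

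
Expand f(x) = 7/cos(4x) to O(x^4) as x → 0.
7 + 56*x**2 + O(x**4)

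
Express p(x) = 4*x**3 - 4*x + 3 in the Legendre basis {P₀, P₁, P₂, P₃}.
(3)P₀ + (-8/5)P₁ + (8/5)P₃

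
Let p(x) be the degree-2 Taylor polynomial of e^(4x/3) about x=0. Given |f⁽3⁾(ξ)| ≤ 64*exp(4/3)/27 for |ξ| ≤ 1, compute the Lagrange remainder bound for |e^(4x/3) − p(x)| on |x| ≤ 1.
32*exp(4/3)/81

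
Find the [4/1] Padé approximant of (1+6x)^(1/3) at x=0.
(16*x**4/3 - 64*x**3/15 + 24*x**2/5 + 32*x/5 + 1)/(22*x/5 + 1)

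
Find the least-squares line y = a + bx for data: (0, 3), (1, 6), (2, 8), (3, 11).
a = 31/10, b = 13/5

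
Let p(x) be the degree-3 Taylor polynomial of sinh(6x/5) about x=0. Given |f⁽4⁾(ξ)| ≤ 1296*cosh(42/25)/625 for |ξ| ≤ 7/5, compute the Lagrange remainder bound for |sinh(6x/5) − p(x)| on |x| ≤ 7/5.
129654*cosh(42/25)/390625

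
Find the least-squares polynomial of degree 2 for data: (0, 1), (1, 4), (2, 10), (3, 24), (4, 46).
11/7 + (-15/7)x + (23/7)x²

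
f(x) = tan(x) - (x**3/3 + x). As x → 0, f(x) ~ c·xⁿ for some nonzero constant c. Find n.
5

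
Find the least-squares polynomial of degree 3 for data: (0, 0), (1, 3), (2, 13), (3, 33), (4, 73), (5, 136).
-1/18 + (265/108)x + (-5/36)x² + (55/54)x³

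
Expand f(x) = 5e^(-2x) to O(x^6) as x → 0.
5 - 10*x + 10*x**2 - 20*x**3/3 + 10*x**4/3 - 4*x**5/3 + O(x**6)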